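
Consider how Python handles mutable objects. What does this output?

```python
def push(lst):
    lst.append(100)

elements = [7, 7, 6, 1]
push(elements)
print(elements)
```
[7, 7, 6, 1, 100]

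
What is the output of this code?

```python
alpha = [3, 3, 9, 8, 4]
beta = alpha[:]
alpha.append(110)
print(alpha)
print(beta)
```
[3, 3, 9, 8, 4, 110]
[3, 3, 9, 8, 4]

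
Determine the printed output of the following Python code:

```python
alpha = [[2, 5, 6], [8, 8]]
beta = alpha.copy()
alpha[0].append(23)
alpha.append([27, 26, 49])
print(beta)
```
[[2, 5, 6, 23], [8, 8]]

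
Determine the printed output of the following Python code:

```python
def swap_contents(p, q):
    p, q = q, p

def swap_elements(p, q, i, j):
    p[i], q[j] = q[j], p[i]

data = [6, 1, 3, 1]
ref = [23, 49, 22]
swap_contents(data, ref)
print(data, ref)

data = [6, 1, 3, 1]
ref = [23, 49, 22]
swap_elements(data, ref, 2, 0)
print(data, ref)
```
[6, 1, 3, 1] [23, 49, 22]
[6, 1, 23, 1] [3, 49, 22]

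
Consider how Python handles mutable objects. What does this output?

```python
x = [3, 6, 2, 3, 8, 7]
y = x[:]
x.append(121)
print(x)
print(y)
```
[3, 6, 2, 3, 8, 7, 121]
[3, 6, 2, 3, 8, 7]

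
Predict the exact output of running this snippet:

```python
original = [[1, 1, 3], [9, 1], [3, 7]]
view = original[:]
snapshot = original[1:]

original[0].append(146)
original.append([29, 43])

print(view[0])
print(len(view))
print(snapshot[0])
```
[1, 1, 3, 146]
3
[9, 1]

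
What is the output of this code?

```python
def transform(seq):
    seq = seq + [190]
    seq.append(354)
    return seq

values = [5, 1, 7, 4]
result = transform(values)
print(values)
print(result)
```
[5, 1, 7, 4]
[5, 1, 7, 4, 190, 354]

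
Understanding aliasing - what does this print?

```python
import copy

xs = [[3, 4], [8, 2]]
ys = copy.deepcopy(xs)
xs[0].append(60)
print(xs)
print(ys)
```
[[3, 4, 60], [8, 2]]
[[3, 4], [8, 2]]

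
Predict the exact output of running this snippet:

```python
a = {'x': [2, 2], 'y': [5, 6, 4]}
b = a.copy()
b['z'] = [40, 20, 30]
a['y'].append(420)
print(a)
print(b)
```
{'x': [2, 2], 'y': [5, 6, 4, 420]}
{'x': [2, 2], 'y': [5, 6, 4, 420], 'z': [40, 20, 30]}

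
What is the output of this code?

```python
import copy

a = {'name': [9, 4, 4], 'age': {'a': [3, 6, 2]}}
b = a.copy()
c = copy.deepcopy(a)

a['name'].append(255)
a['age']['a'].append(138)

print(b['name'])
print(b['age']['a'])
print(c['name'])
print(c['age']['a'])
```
[9, 4, 4, 255]
[3, 6, 2, 138]
[9, 4, 4]
[3, 6, 2]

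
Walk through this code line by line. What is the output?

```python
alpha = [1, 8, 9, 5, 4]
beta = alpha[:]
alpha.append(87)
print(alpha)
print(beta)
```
[1, 8, 9, 5, 4, 87]
[1, 8, 9, 5, 4]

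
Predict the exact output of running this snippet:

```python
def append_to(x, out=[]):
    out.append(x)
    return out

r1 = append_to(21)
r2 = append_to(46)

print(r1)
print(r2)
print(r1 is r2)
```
[21, 46]
[21, 46]
True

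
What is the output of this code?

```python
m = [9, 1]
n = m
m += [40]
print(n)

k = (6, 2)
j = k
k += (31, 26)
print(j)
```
[9, 1, 40]
(6, 2)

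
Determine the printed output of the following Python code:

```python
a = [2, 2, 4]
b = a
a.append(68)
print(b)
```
[2, 2, 4, 68]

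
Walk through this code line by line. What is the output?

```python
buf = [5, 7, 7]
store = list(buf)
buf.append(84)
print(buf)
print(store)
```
[5, 7, 7, 84]
[5, 7, 7]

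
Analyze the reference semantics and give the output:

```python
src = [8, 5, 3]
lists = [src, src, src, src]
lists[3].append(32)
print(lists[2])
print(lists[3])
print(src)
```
[8, 5, 3, 32]
[8, 5, 3, 32]
[8, 5, 3, 32]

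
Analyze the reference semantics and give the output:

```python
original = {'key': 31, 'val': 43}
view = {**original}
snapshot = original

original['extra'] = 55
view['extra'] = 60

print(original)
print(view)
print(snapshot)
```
{'key': 31, 'val': 43, 'extra': 55}
{'key': 31, 'val': 43, 'extra': 60}
{'key': 31, 'val': 43, 'extra': 55}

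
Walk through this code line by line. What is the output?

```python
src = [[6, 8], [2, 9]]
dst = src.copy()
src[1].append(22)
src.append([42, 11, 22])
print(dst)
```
[[6, 8], [2, 9, 22]]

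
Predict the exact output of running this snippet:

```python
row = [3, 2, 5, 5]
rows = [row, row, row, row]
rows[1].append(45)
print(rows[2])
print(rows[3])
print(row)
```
[3, 2, 5, 5, 45]
[3, 2, 5, 5, 45]
[3, 2, 5, 5, 45]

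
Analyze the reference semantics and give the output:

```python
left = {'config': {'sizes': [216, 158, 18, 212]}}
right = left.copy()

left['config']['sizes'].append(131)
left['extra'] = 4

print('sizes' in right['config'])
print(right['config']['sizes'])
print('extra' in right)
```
True
[216, 158, 18, 212, 131]
False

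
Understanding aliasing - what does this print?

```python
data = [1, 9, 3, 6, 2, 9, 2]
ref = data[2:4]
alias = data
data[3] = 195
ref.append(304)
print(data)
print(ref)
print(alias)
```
[1, 9, 3, 195, 2, 9, 2]
[3, 6, 304]
[1, 9, 3, 195, 2, 9, 2]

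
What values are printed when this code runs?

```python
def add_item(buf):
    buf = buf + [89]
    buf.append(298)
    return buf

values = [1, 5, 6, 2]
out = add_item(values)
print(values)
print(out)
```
[1, 5, 6, 2]
[1, 5, 6, 2, 89, 298]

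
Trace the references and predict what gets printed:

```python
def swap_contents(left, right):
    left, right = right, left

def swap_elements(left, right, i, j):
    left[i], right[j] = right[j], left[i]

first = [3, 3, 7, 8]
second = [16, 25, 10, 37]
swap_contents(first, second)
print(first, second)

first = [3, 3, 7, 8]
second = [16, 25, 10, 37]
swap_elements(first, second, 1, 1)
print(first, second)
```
[3, 3, 7, 8] [16, 25, 10, 37]
[3, 25, 7, 8] [16, 3, 10, 37]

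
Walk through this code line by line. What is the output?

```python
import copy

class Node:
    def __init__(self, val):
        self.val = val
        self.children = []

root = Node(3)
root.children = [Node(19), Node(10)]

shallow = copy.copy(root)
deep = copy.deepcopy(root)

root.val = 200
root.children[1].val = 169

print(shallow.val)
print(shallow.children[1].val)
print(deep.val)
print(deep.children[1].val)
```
3
169
3
10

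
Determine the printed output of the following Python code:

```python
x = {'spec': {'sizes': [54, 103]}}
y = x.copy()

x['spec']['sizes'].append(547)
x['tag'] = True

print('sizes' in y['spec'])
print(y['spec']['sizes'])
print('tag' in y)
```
True
[54, 103, 547]
False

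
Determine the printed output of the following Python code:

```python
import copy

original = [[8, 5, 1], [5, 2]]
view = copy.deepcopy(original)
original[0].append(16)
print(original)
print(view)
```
[[8, 5, 1, 16], [5, 2]]
[[8, 5, 1], [5, 2]]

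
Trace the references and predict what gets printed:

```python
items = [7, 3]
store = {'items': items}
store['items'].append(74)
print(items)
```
[7, 3, 74]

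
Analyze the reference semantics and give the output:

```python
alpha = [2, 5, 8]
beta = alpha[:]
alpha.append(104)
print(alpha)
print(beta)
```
[2, 5, 8, 104]
[2, 5, 8]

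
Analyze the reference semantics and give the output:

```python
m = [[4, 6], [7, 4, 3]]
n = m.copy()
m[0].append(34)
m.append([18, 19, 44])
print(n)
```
[[4, 6, 34], [7, 4, 3]]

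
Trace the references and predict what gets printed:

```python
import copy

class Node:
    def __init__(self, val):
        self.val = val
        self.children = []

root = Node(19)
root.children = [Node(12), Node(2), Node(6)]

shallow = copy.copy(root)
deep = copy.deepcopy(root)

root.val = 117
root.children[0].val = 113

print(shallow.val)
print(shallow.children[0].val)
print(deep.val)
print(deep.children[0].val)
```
19
113
19
12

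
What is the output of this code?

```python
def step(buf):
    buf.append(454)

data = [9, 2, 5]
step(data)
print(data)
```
[9, 2, 5, 454]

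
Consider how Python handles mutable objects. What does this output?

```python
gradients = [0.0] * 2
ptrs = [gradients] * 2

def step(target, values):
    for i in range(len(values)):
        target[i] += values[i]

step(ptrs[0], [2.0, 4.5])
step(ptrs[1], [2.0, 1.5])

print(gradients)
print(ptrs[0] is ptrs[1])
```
[4.0, 6.0]
True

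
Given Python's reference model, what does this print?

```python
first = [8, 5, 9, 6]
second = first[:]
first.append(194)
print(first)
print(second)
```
[8, 5, 9, 6, 194]
[8, 5, 9, 6]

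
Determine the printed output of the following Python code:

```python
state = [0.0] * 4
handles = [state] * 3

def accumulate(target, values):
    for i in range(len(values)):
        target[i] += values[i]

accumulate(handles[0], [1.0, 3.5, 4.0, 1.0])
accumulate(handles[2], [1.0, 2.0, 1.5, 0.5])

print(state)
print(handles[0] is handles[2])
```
[2.0, 5.5, 5.5, 1.5]
True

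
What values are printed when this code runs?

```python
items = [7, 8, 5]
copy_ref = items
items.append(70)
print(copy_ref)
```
[7, 8, 5, 70]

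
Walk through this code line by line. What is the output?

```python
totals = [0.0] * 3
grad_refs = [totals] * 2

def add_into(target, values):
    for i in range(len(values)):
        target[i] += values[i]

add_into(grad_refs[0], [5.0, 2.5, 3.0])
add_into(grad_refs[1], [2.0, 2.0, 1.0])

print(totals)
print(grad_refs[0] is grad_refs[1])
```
[7.0, 4.5, 4.0]
True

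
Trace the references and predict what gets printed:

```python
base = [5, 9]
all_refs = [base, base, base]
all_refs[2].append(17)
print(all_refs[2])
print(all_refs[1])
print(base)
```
[5, 9, 17]
[5, 9, 17]
[5, 9, 17]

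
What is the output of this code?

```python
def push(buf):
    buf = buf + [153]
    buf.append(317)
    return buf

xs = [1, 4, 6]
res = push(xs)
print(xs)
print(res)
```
[1, 4, 6]
[1, 4, 6, 153, 317]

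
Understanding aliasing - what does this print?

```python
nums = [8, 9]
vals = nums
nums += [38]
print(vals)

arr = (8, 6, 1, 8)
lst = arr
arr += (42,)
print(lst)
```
[8, 9, 38]
(8, 6, 1, 8)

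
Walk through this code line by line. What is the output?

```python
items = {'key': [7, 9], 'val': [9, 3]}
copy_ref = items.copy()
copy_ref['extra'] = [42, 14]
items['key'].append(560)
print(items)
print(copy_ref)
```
{'key': [7, 9, 560], 'val': [9, 3]}
{'key': [7, 9, 560], 'val': [9, 3], 'extra': [42, 14]}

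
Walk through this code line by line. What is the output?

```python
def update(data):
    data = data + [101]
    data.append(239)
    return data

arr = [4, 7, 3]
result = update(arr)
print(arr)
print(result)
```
[4, 7, 3]
[4, 7, 3, 101, 239]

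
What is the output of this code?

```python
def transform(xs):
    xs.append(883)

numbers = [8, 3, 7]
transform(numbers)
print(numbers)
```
[8, 3, 7, 883]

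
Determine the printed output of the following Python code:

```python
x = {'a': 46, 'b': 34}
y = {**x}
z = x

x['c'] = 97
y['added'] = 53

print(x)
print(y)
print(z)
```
{'a': 46, 'b': 34, 'c': 97}
{'a': 46, 'b': 34, 'added': 53}
{'a': 46, 'b': 34, 'c': 97}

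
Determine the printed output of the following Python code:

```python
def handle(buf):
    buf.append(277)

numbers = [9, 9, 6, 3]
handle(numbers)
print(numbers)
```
[9, 9, 6, 3, 277]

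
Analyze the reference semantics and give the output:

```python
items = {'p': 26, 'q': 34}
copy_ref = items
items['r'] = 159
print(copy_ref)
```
{'p': 26, 'q': 34, 'r': 159}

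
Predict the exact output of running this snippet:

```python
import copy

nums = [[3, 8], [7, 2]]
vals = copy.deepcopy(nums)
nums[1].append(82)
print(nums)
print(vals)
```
[[3, 8], [7, 2, 82]]
[[3, 8], [7, 2]]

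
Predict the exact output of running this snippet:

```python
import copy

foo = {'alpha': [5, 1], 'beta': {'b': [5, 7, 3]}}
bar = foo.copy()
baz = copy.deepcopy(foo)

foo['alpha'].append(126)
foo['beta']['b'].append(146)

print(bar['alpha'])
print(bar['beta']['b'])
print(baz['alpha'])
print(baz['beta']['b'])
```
[5, 1, 126]
[5, 7, 3, 146]
[5, 1]
[5, 7, 3]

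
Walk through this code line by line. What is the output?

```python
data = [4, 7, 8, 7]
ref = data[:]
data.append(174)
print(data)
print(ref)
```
[4, 7, 8, 7, 174]
[4, 7, 8, 7]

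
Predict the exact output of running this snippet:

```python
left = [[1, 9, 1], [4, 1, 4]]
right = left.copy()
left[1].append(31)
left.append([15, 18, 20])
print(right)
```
[[1, 9, 1], [4, 1, 4, 31]]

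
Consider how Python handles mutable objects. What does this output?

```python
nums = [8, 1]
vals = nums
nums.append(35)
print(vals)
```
[8, 1, 35]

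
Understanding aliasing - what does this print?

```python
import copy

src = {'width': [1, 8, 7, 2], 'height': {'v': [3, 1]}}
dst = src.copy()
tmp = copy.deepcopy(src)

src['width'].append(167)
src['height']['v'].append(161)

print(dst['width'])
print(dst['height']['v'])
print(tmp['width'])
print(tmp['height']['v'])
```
[1, 8, 7, 2, 167]
[3, 1, 161]
[1, 8, 7, 2]
[3, 1]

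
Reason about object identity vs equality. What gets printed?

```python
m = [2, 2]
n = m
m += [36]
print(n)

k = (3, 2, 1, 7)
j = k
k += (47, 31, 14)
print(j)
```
[2, 2, 36]
(3, 2, 1, 7)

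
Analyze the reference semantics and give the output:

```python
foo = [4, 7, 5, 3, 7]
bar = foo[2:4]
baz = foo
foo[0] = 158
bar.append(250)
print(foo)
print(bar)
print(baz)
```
[158, 7, 5, 3, 7]
[5, 3, 250]
[158, 7, 5, 3, 7]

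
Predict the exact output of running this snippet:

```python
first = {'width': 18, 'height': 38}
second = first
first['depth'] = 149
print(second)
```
{'width': 18, 'height': 38, 'depth': 149}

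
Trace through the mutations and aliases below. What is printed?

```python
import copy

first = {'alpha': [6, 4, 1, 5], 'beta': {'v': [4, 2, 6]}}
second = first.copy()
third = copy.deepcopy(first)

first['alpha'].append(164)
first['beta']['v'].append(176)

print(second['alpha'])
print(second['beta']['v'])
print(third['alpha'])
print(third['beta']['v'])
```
[6, 4, 1, 5, 164]
[4, 2, 6, 176]
[6, 4, 1, 5]
[4, 2, 6]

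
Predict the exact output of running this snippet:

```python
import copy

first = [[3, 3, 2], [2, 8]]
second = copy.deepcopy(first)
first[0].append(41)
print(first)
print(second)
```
[[3, 3, 2, 41], [2, 8]]
[[3, 3, 2], [2, 8]]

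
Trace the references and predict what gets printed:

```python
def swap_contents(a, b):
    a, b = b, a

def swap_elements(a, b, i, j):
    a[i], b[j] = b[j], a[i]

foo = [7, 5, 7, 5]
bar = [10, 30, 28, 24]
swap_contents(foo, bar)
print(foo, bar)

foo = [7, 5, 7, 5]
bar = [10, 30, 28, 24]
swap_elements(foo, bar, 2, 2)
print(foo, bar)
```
[7, 5, 7, 5] [10, 30, 28, 24]
[7, 5, 28, 5] [10, 30, 7, 24]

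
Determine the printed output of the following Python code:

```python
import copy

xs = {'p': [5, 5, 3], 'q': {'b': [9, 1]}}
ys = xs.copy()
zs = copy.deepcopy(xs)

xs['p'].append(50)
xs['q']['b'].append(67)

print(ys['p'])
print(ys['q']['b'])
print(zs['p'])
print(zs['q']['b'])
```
[5, 5, 3, 50]
[9, 1, 67]
[5, 5, 3]
[9, 1]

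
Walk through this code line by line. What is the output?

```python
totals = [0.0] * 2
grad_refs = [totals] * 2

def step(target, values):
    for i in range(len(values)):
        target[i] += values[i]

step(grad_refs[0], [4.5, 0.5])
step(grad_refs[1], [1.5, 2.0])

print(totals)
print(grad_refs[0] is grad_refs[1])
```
[6.0, 2.5]
True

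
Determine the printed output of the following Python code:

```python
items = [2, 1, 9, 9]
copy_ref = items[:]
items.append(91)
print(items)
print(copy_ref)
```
[2, 1, 9, 9, 91]
[2, 1, 9, 9]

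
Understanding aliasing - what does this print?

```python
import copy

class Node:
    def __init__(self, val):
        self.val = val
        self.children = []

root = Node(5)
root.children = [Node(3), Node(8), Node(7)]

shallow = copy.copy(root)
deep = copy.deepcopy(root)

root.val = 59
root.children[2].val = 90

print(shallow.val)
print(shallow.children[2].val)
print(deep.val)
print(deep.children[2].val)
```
5
90
5
7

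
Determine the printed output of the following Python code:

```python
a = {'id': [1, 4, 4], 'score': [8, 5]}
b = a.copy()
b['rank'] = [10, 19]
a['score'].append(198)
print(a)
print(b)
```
{'id': [1, 4, 4], 'score': [8, 5, 198]}
{'id': [1, 4, 4], 'score': [8, 5, 198], 'rank': [10, 19]}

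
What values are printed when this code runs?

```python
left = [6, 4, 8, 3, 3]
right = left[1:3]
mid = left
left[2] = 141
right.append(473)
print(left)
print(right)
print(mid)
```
[6, 4, 141, 3, 3]
[4, 8, 473]
[6, 4, 141, 3, 3]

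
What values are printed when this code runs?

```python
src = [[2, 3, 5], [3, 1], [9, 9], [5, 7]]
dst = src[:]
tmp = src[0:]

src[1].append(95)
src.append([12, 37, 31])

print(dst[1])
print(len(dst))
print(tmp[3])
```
[3, 1, 95]
4
[5, 7]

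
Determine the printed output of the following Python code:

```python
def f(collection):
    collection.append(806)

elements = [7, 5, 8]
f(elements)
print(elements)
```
[7, 5, 8, 806]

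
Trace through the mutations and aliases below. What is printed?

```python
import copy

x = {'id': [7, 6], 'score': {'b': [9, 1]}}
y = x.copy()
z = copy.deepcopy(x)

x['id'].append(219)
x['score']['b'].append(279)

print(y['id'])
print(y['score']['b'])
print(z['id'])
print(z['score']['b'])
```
[7, 6, 219]
[9, 1, 279]
[7, 6]
[9, 1]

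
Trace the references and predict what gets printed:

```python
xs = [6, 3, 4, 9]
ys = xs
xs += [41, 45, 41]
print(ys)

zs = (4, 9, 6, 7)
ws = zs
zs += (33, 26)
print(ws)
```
[6, 3, 4, 9, 41, 45, 41]
(4, 9, 6, 7)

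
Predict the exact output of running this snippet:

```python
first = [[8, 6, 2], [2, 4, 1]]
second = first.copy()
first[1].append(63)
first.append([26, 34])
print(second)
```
[[8, 6, 2], [2, 4, 1, 63]]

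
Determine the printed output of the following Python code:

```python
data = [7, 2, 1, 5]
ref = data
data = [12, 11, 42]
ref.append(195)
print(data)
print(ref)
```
[12, 11, 42]
[7, 2, 1, 5, 195]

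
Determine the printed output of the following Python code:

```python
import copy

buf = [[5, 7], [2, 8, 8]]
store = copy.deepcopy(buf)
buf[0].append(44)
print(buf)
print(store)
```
[[5, 7, 44], [2, 8, 8]]
[[5, 7], [2, 8, 8]]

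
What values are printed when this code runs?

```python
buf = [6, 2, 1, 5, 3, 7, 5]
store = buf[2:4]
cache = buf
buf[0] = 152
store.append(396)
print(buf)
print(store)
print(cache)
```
[152, 2, 1, 5, 3, 7, 5]
[1, 5, 396]
[152, 2, 1, 5, 3, 7, 5]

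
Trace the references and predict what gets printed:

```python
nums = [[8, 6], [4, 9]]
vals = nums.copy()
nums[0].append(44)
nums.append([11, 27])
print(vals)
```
[[8, 6, 44], [4, 9]]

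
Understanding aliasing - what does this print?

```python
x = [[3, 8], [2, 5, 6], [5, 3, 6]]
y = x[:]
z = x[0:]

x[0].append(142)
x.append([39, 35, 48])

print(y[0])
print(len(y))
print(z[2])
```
[3, 8, 142]
3
[5, 3, 6]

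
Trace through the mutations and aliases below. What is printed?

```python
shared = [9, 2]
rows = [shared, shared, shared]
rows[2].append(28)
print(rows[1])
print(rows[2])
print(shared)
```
[9, 2, 28]
[9, 2, 28]
[9, 2, 28]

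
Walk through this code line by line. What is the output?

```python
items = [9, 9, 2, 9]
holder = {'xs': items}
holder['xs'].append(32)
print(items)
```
[9, 9, 2, 9, 32]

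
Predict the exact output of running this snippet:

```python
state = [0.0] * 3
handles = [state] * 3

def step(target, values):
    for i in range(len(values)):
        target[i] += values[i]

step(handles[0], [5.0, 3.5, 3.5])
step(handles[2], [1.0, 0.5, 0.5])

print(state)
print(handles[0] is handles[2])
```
[6.0, 4.0, 4.0]
True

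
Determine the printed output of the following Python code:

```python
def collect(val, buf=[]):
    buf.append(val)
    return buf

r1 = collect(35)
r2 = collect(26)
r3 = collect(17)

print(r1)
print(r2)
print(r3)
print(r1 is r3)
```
[35, 26, 17]
[35, 26, 17]
[35, 26, 17]
True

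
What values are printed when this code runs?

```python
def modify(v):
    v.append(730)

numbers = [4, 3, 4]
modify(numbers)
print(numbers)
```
[4, 3, 4, 730]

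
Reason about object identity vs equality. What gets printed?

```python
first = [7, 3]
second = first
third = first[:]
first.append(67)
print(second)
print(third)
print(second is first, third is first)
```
[7, 3, 67]
[7, 3]
True False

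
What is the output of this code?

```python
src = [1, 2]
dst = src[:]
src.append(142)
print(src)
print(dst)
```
[1, 2, 142]
[1, 2]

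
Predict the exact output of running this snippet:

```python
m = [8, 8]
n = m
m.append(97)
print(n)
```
[8, 8, 97]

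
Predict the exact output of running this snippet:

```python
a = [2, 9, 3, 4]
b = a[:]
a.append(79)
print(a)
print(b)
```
[2, 9, 3, 4, 79]
[2, 9, 3, 4]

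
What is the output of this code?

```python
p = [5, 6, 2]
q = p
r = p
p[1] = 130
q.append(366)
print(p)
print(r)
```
[5, 130, 2, 366]
[5, 130, 2, 366]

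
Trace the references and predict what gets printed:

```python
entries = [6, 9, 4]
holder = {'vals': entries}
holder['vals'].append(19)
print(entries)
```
[6, 9, 4, 19]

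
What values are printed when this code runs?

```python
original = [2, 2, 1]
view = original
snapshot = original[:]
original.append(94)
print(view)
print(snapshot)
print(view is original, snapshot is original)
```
[2, 2, 1, 94]
[2, 2, 1]
True False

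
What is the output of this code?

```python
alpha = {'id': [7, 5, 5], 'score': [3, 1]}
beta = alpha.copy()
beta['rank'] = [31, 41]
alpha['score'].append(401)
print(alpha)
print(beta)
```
{'id': [7, 5, 5], 'score': [3, 1, 401]}
{'id': [7, 5, 5], 'score': [3, 1, 401], 'rank': [31, 41]}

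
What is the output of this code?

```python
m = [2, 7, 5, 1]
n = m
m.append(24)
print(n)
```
[2, 7, 5, 1, 24]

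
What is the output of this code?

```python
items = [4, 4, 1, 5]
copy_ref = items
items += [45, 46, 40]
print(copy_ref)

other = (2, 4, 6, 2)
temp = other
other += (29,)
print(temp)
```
[4, 4, 1, 5, 45, 46, 40]
(2, 4, 6, 2)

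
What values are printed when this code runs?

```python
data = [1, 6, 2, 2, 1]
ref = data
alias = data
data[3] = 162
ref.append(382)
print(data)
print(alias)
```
[1, 6, 2, 162, 1, 382]
[1, 6, 2, 162, 1, 382]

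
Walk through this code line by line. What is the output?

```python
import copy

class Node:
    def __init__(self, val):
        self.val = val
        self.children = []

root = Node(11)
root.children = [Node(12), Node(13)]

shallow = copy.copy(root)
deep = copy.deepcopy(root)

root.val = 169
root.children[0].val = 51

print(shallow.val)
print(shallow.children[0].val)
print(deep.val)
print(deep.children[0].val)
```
11
51
11
12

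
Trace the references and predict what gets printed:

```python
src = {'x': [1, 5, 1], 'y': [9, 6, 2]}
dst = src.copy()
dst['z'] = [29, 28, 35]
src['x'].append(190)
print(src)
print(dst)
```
{'x': [1, 5, 1, 190], 'y': [9, 6, 2]}
{'x': [1, 5, 1, 190], 'y': [9, 6, 2], 'z': [29, 28, 35]}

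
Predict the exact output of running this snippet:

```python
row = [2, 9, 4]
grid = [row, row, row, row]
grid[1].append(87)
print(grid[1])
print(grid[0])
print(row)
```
[2, 9, 4, 87]
[2, 9, 4, 87]
[2, 9, 4, 87]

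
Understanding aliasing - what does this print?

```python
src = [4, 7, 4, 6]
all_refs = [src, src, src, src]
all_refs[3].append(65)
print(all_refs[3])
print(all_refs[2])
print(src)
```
[4, 7, 4, 6, 65]
[4, 7, 4, 6, 65]
[4, 7, 4, 6, 65]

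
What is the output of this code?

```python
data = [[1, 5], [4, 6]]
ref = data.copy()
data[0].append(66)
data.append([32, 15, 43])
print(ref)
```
[[1, 5, 66], [4, 6]]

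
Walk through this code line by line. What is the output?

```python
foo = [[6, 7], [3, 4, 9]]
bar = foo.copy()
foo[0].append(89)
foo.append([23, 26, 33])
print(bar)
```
[[6, 7, 89], [3, 4, 9]]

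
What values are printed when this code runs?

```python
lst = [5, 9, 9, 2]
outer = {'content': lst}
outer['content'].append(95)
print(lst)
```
[5, 9, 9, 2, 95]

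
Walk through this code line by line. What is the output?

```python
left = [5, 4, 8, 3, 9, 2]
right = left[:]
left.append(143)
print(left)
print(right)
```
[5, 4, 8, 3, 9, 2, 143]
[5, 4, 8, 3, 9, 2]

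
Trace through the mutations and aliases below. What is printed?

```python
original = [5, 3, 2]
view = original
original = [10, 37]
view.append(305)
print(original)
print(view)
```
[10, 37]
[5, 3, 2, 305]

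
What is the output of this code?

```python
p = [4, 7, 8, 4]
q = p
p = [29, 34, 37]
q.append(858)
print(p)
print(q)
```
[29, 34, 37]
[4, 7, 8, 4, 858]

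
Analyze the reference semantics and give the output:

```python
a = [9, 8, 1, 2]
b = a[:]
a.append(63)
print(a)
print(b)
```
[9, 8, 1, 2, 63]
[9, 8, 1, 2]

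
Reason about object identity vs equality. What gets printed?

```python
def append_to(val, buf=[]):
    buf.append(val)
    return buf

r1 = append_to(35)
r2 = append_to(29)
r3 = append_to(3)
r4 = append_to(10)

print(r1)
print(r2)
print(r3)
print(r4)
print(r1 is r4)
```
[35, 29, 3, 10]
[35, 29, 3, 10]
[35, 29, 3, 10]
[35, 29, 3, 10]
True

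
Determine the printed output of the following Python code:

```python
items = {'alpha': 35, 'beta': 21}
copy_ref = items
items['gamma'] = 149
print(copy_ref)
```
{'alpha': 35, 'beta': 21, 'gamma': 149}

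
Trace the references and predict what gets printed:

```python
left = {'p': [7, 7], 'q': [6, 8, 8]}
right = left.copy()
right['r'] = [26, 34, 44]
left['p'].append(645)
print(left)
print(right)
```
{'p': [7, 7, 645], 'q': [6, 8, 8]}
{'p': [7, 7, 645], 'q': [6, 8, 8], 'r': [26, 34, 44]}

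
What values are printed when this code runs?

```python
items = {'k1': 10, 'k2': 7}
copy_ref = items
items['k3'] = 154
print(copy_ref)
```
{'k1': 10, 'k2': 7, 'k3': 154}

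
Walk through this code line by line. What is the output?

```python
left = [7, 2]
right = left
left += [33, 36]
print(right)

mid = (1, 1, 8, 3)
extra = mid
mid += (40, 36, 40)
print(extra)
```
[7, 2, 33, 36]
(1, 1, 8, 3)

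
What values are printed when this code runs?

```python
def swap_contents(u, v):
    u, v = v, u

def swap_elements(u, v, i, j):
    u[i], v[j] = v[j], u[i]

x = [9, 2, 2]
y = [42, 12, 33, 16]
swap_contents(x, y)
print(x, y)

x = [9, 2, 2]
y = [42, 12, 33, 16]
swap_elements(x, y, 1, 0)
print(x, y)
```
[9, 2, 2] [42, 12, 33, 16]
[9, 42, 2] [2, 12, 33, 16]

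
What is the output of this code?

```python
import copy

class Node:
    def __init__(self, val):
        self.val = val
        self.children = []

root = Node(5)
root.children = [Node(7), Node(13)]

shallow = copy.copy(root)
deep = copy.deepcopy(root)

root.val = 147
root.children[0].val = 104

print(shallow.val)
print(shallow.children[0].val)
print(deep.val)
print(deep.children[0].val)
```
5
104
5
7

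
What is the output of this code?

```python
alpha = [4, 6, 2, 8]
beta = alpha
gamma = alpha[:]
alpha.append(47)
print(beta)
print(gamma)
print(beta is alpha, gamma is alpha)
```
[4, 6, 2, 8, 47]
[4, 6, 2, 8]
True False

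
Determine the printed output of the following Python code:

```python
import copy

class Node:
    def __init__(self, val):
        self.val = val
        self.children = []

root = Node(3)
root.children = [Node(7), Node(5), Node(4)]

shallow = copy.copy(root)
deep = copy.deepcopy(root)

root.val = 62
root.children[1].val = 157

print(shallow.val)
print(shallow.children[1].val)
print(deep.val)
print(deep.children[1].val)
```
3
157
3
5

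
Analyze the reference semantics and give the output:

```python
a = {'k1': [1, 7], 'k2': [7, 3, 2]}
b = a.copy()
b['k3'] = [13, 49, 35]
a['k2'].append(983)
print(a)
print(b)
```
{'k1': [1, 7], 'k2': [7, 3, 2, 983]}
{'k1': [1, 7], 'k2': [7, 3, 2, 983], 'k3': [13, 49, 35]}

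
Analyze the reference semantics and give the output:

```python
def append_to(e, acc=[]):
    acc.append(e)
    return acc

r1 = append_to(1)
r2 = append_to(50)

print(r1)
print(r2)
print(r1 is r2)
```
[1, 50]
[1, 50]
True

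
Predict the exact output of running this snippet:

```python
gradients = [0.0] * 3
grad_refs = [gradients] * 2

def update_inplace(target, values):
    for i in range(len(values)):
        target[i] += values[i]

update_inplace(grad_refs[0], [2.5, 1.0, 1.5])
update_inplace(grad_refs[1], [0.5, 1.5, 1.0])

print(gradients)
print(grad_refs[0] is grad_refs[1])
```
[3.0, 2.5, 2.5]
True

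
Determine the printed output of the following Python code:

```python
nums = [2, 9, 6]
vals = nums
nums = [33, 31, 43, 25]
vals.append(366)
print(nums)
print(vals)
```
[33, 31, 43, 25]
[2, 9, 6, 366]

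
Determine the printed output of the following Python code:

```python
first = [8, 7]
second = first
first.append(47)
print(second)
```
[8, 7, 47]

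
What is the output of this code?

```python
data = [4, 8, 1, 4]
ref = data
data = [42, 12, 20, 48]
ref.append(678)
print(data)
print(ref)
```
[42, 12, 20, 48]
[4, 8, 1, 4, 678]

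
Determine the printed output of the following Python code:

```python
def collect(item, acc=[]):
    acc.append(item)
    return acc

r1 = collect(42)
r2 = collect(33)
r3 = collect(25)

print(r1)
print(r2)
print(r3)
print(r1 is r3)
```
[42, 33, 25]
[42, 33, 25]
[42, 33, 25]
True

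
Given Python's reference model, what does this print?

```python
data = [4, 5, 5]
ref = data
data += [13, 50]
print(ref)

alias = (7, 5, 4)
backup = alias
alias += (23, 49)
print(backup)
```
[4, 5, 5, 13, 50]
(7, 5, 4)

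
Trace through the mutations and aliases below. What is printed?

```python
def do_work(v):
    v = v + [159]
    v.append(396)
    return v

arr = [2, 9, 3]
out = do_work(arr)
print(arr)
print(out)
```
[2, 9, 3]
[2, 9, 3, 159, 396]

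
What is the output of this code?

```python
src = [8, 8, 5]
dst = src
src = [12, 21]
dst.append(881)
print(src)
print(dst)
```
[12, 21]
[8, 8, 5, 881]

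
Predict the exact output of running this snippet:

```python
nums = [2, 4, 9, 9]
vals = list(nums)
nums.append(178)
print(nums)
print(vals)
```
[2, 4, 9, 9, 178]
[2, 4, 9, 9]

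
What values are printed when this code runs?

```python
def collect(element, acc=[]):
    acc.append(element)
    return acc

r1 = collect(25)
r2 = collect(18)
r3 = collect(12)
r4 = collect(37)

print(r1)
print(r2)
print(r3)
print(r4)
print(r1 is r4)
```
[25, 18, 12, 37]
[25, 18, 12, 37]
[25, 18, 12, 37]
[25, 18, 12, 37]
True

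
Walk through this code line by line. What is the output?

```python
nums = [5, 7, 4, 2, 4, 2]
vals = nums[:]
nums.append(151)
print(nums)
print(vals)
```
[5, 7, 4, 2, 4, 2, 151]
[5, 7, 4, 2, 4, 2]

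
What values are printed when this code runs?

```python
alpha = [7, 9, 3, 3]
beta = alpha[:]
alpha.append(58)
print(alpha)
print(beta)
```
[7, 9, 3, 3, 58]
[7, 9, 3, 3]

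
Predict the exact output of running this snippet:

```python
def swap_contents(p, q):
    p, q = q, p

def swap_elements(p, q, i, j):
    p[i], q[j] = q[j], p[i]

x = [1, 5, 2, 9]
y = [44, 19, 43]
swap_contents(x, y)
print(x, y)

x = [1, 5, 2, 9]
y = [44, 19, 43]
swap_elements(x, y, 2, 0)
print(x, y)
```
[1, 5, 2, 9] [44, 19, 43]
[1, 5, 44, 9] [2, 19, 43]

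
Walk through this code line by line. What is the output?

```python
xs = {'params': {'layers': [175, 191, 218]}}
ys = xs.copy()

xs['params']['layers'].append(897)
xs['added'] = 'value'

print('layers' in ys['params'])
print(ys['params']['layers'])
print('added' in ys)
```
True
[175, 191, 218, 897]
False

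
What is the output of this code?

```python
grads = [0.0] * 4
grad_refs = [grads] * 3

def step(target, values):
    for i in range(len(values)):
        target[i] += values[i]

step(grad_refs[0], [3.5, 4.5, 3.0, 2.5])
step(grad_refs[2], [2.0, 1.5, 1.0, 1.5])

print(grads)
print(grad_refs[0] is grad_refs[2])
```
[5.5, 6.0, 4.0, 4.0]
True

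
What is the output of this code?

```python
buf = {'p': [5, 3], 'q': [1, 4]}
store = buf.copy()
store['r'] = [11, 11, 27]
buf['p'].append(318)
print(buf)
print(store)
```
{'p': [5, 3, 318], 'q': [1, 4]}
{'p': [5, 3, 318], 'q': [1, 4], 'r': [11, 11, 27]}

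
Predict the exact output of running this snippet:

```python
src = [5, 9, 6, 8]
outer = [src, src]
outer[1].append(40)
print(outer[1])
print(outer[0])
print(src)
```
[5, 9, 6, 8, 40]
[5, 9, 6, 8, 40]
[5, 9, 6, 8, 40]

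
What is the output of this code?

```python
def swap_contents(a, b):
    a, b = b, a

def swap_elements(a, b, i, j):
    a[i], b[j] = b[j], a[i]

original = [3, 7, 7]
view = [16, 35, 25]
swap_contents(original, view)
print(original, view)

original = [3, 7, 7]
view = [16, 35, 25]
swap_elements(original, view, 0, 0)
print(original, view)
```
[3, 7, 7] [16, 35, 25]
[16, 7, 7] [3, 35, 25]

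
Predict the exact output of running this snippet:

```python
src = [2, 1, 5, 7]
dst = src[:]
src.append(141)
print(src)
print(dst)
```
[2, 1, 5, 7, 141]
[2, 1, 5, 7]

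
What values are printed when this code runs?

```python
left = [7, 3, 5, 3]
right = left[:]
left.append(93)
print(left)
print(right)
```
[7, 3, 5, 3, 93]
[7, 3, 5, 3]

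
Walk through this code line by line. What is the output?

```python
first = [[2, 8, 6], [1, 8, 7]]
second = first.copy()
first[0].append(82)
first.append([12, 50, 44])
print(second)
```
[[2, 8, 6, 82], [1, 8, 7]]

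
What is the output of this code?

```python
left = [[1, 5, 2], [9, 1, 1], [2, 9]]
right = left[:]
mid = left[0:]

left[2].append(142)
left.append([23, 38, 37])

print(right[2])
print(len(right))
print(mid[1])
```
[2, 9, 142]
3
[9, 1, 1]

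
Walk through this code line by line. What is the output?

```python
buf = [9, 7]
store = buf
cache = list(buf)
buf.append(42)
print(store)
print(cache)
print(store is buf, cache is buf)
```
[9, 7, 42]
[9, 7]
True False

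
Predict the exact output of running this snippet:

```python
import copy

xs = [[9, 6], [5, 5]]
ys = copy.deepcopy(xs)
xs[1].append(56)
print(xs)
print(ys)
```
[[9, 6], [5, 5, 56]]
[[9, 6], [5, 5]]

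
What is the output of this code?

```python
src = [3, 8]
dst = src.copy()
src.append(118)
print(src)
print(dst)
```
[3, 8, 118]
[3, 8]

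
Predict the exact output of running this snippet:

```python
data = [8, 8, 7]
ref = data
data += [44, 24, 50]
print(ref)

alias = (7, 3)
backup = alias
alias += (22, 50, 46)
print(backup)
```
[8, 8, 7, 44, 24, 50]
(7, 3)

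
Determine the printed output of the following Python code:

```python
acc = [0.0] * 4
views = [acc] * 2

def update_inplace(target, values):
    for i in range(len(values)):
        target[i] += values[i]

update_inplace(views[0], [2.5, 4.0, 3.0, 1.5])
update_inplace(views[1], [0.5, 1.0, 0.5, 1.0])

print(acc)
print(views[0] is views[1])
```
[3.0, 5.0, 3.5, 2.5]
True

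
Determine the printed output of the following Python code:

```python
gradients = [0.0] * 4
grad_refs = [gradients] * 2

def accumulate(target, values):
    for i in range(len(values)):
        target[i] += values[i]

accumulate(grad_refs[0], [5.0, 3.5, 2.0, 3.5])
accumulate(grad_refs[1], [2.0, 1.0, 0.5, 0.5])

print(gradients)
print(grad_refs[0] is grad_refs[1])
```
[7.0, 4.5, 2.5, 4.0]
True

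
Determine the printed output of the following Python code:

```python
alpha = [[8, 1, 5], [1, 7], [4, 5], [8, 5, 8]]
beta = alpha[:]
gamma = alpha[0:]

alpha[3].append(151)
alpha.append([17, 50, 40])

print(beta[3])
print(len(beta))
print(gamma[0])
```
[8, 5, 8, 151]
4
[8, 1, 5]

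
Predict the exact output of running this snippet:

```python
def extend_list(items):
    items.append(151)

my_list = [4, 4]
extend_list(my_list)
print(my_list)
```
[4, 4, 151]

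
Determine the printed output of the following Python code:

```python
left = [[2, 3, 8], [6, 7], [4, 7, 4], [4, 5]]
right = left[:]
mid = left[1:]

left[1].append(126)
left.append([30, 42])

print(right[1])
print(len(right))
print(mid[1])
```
[6, 7, 126]
4
[4, 7, 4]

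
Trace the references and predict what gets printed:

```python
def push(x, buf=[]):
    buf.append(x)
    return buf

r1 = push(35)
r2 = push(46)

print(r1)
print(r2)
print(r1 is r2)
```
[35, 46]
[35, 46]
True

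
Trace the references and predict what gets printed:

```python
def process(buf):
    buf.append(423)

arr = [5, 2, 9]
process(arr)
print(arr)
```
[5, 2, 9, 423]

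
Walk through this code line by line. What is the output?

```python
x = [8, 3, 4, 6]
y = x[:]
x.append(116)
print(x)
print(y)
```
[8, 3, 4, 6, 116]
[8, 3, 4, 6]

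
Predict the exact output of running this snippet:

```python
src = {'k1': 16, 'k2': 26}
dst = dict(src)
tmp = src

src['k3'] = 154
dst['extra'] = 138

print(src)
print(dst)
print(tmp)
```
{'k1': 16, 'k2': 26, 'k3': 154}
{'k1': 16, 'k2': 26, 'extra': 138}
{'k1': 16, 'k2': 26, 'k3': 154}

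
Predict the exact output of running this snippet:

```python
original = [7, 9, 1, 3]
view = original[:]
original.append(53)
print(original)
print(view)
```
[7, 9, 1, 3, 53]
[7, 9, 1, 3]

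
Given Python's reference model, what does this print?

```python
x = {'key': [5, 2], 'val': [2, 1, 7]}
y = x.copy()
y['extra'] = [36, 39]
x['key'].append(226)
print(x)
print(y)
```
{'key': [5, 2, 226], 'val': [2, 1, 7]}
{'key': [5, 2, 226], 'val': [2, 1, 7], 'extra': [36, 39]}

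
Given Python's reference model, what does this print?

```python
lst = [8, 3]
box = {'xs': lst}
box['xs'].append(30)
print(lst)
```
[8, 3, 30]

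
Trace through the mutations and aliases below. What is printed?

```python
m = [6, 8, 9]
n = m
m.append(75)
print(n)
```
[6, 8, 9, 75]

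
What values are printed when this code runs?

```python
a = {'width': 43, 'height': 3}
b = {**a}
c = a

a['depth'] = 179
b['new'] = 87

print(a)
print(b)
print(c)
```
{'width': 43, 'height': 3, 'depth': 179}
{'width': 43, 'height': 3, 'new': 87}
{'width': 43, 'height': 3, 'depth': 179}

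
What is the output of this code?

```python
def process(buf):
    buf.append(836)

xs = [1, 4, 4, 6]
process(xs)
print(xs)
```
[1, 4, 4, 6, 836]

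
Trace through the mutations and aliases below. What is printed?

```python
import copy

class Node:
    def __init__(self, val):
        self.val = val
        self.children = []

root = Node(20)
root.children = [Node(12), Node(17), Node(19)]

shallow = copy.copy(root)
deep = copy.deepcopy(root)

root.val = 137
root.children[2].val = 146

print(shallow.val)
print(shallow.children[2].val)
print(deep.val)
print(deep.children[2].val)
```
20
146
20
19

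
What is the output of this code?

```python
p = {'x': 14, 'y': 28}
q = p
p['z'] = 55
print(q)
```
{'x': 14, 'y': 28, 'z': 55}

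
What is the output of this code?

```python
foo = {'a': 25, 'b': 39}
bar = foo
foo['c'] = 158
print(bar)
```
{'a': 25, 'b': 39, 'c': 158}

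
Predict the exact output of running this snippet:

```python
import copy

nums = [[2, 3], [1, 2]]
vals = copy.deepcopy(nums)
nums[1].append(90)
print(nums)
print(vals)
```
[[2, 3], [1, 2, 90]]
[[2, 3], [1, 2]]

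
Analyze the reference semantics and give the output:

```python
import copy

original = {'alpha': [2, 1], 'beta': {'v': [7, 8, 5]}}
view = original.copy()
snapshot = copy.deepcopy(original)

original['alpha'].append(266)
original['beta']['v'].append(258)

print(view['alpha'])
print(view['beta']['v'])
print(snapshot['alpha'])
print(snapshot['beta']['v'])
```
[2, 1, 266]
[7, 8, 5, 258]
[2, 1]
[7, 8, 5]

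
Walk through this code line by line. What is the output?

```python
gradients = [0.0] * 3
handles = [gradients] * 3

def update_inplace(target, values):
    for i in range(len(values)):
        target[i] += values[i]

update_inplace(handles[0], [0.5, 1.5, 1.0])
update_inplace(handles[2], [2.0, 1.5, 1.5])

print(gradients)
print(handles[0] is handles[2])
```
[2.5, 3.0, 2.5]
True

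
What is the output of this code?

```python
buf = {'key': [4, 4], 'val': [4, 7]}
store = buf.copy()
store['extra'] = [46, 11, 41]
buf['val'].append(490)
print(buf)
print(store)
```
{'key': [4, 4], 'val': [4, 7, 490]}
{'key': [4, 4], 'val': [4, 7, 490], 'extra': [46, 11, 41]}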